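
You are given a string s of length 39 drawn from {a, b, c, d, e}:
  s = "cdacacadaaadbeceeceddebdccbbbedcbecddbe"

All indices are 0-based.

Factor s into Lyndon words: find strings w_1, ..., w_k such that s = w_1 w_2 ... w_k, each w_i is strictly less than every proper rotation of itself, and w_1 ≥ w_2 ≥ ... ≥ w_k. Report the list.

emit factor 1: 'cd' (i=0, period=2)
emit factor 2: 'acacad' (i=2, period=6)
emit factor 3: 'aaadbeceeceddebdccbbbedcbecddbe' (i=8, period=31)

["cd", "acacad", "aaadbeceeceddebdccbbbedcbecddbe"]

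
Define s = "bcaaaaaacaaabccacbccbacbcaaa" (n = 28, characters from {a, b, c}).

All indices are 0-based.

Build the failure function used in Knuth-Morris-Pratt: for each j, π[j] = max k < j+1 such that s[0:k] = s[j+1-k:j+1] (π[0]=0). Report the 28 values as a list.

[0, 0, 0, 0, 0, 0, 0, 0, 0, 0, 0, 0, 1, 2, 0, 0, 0, 1, 2, 0, 1, 0, 0, 1, 2, 3, 4, 5]

π[0] = 0
j=1 s[j]='c': π[1]=0 (border '')
j=2 s[j]='a': π[2]=0 (border '')
j=3 s[j]='a': π[3]=0 (border '')
j=4 s[j]='a': π[4]=0 (border '')
j=5 s[j]='a': π[5]=0 (border '')
j=6 s[j]='a': π[6]=0 (border '')
j=7 s[j]='a': π[7]=0 (border '')
j=8 s[j]='c': π[8]=0 (border '')
j=9 s[j]='a': π[9]=0 (border '')
j=10 s[j]='a': π[10]=0 (border '')
j=11 s[j]='a': π[11]=0 (border '')
j=12 s[j]='b': π[12]=1 (border 'b')
j=13 s[j]='c': π[13]=2 (border 'bc')
j=14 s[j]='c': k: 2→0; π[14]=0 (border '')
j=15 s[j]='a': π[15]=0 (border '')
j=16 s[j]='c': π[16]=0 (border '')
j=17 s[j]='b': π[17]=1 (border 'b')
j=18 s[j]='c': π[18]=2 (border 'bc')
j=19 s[j]='c': k: 2→0; π[19]=0 (border '')
j=20 s[j]='b': π[20]=1 (border 'b')
j=21 s[j]='a': k: 1→0; π[21]=0 (border '')
j=22 s[j]='c': π[22]=0 (border '')
j=23 s[j]='b': π[23]=1 (border 'b')
j=24 s[j]='c': π[24]=2 (border 'bc')
j=25 s[j]='a': π[25]=3 (border 'bca')
j=26 s[j]='a': π[26]=4 (border 'bcaa')
j=27 s[j]='a': π[27]=5 (border 'bcaaa')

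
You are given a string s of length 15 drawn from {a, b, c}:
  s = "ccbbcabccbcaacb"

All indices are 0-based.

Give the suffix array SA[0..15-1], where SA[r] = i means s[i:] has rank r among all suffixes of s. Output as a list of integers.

rank→(start, suffix):
  0 → (11, 'aacb')
  1 → (5, 'abccbcaacb')
  2 → (12, 'acb')
  3 → (14, 'b')
  4 → (2, 'bbcabccbcaacb')
  5 → (9, 'bcaacb')
  6 → (3, 'bcabccbcaacb')
  7 → (6, 'bccbcaacb')
  8 → (10, 'caacb')
  9 → (4, 'cabccbcaacb')
  10 → (13, 'cb')
  11 → (1, 'cbbcabccbcaacb')
  12 → (8, 'cbcaacb')
  13 → (0, 'ccbbcabccbcaacb')
  14 → (7, 'ccbcaacb')

[11, 5, 12, 14, 2, 9, 3, 6, 10, 4, 13, 1, 8, 0, 7]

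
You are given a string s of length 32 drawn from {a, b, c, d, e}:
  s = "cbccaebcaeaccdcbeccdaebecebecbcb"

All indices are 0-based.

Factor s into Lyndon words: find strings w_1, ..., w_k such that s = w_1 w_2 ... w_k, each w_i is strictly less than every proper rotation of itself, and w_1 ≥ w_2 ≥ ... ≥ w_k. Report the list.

["c", "bcc", "aebc", "ae", "accdcbeccdaebecebecbcb"]

emit factor 1: 'c' (i=0, period=1)
emit factor 2: 'bcc' (i=1, period=3)
emit factor 3: 'aebc' (i=4, period=4)
emit factor 4: 'ae' (i=8, period=2)
emit factor 5: 'accdcbeccdaebecebecbcb' (i=10, period=22)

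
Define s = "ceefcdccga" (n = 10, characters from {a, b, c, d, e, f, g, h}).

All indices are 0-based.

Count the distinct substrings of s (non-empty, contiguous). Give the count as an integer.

51

sorted suffixes:
  #0 SA[0]=9  'a'
  #1 SA[1]=6  'ccga'
  #2 SA[2]=4  'cdccga'
  #3 SA[3]=0  'ceefcdccga'
  #4 SA[4]=7  'cga'
  #5 SA[5]=5  'dccga'
  #6 SA[6]=1  'eefcdccga'
  #7 SA[7]=2  'efcdccga'
  #8 SA[8]=3  'fcdccga'
  #9 SA[9]=8  'ga'

SA = [9, 6, 4, 0, 7, 5, 1, 2, 3, 8]
i: (SA[i-1],SA[i]) lcp shared
  1: (9,6) 0 ''
  2: (6,4) 1 'c'
  3: (4,0) 1 'c'
  4: (0,7) 1 'c'
  5: (7,5) 0 ''
  6: (5,1) 0 ''
  7: (1,2) 1 'e'
  8: (2,3) 0 ''
  9: (3,8) 0 ''

n(n+1)/2 = 10·11/2 = 55
Σ LCP = 0 + 0 + 1 + 1 + 1 + 0 + 0 + 1 + 0 + 0 = 4
distinct = 55 − 4 = 51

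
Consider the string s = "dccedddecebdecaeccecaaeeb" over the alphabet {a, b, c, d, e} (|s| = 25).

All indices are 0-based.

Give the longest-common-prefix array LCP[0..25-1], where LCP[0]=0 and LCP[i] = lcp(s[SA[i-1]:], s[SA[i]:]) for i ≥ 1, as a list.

[0, 1, 2, 0, 1, 0, 2, 1, 3, 1, 2, 2, 0, 1, 2, 1, 3, 0, 2, 1, 3, 2, 2, 1, 1]

sorted suffixes:
  #0 SA[0]=20  'aaeeb'
  #1 SA[1]=14  'aeccecaaeeb'
  #2 SA[2]=21  'aeeb'
  #3 SA[3]=24  'b'
  #4 SA[4]=10  'bdecaeccecaaeeb'
  #5 SA[5]=19  'caaeeb'
  #6 SA[6]=13  'caeccecaaeeb'
  #7 SA[7]=16  'ccecaaeeb'
  #8 SA[8]=1  'ccedddecebdecaeccecaaeeb'
  #9 SA[9]=8  'cebdecaeccecaaeeb'
  #10 SA[10]=17  'cecaaeeb'
  #11 SA[11]=2  'cedddecebdecaeccecaaeeb'
  #12 SA[12]=0  'dccedddecebdecaeccecaaeeb'
  #13 SA[13]=4  'dddecebdecaeccecaaeeb'
  #14 SA[14]=5  'ddecebdecaeccecaaeeb'
  #15 SA[15]=11  'decaeccecaaeeb'
  #16 SA[16]=6  'decebdecaeccecaaeeb'
  #17 SA[17]=23  'eb'
  #18 SA[18]=9  'ebdecaeccecaaeeb'
  #19 SA[19]=18  'ecaaeeb'
  #20 SA[20]=12  'ecaeccecaaeeb'
  #21 SA[21]=15  'eccecaaeeb'
  #22 SA[22]=7  'ecebdecaeccecaaeeb'
  #23 SA[23]=3  'edddecebdecaeccecaaeeb'
  #24 SA[24]=22  'eeb'

SA = [20, 14, 21, 24, 10, 19, 13, 16, 1, 8, 17, 2, 0, 4, 5, 11, 6, 23, 9, 18, 12, 15, 7, 3, 22]
i: (SA[i-1],SA[i]) lcp shared
  1: (20,14) 1 'a'
  2: (14,21) 2 'ae'
  3: (21,24) 0 ''
  4: (24,10) 1 'b'
  5: (10,19) 0 ''
  6: (19,13) 2 'ca'
  7: (13,16) 1 'c'
  8: (16,1) 3 'cce'
  9: (1,8) 1 'c'
  10: (8,17) 2 'ce'
  11: (17,2) 2 'ce'
  12: (2,0) 0 ''
  13: (0,4) 1 'd'
  14: (4,5) 2 'dd'
  15: (5,11) 1 'd'
  16: (11,6) 3 'dec'
  17: (6,23) 0 ''
  18: (23,9) 2 'eb'
  19: (9,18) 1 'e'
  20: (18,12) 3 'eca'
  21: (12,15) 2 'ec'
  22: (15,7) 2 'ec'
  23: (7,3) 1 'e'
  24: (3,22) 1 'e'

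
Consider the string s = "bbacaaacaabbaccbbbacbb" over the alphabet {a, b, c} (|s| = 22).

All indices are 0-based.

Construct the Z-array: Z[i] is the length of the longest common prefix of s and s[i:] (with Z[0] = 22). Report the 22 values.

Z[0]=22
i=1: outside box; Z[1]=1 extend→box=[1,2)
i=2: outside box; Z[2]=0
i=3: outside box; Z[3]=0
i=4: outside box; Z[4]=0
i=5: outside box; Z[5]=0
i=6: outside box; Z[6]=0
i=7: outside box; Z[7]=0
i=8: outside box; Z[8]=0
i=9: outside box; Z[9]=0
i=10: outside box; Z[10]=4 extend→box=[10,14)
i=11: min(r-i=3, Z[1]=1)=1; Z[11]=1
i=12: min(r-i=2, Z[2]=0)=0; Z[12]=0
i=13: min(r-i=1, Z[3]=0)=0; Z[13]=0
i=14: outside box; Z[14]=0
i=15: outside box; Z[15]=2 extend→box=[15,17)
i=16: min(r-i=1, Z[1]=1)=1; Z[16]=4 extend→box=[16,20)
i=17: min(r-i=3, Z[1]=1)=1; Z[17]=1
i=18: min(r-i=2, Z[2]=0)=0; Z[18]=0
i=19: min(r-i=1, Z[3]=0)=0; Z[19]=0
i=20: outside box; Z[20]=2 extend→box=[20,22)
i=21: min(r-i=1, Z[1]=1)=1; Z[21]=1

[22, 1, 0, 0, 0, 0, 0, 0, 0, 0, 4, 1, 0, 0, 0, 2, 4, 1, 0, 0, 2, 1]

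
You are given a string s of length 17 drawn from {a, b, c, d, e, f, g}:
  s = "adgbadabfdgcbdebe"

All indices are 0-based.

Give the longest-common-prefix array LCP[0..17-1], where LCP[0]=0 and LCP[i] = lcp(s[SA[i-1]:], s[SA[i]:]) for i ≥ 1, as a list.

sorted suffixes:
  #0 SA[0]=6  'abfdgcbdebe'
  #1 SA[1]=4  'adabfdgcbdebe'
  #2 SA[2]=0  'adgbadabfdgcbdebe'
  #3 SA[3]=3  'badabfdgcbdebe'
  #4 SA[4]=12  'bdebe'
  #5 SA[5]=15  'be'
  #6 SA[6]=7  'bfdgcbdebe'
  #7 SA[7]=11  'cbdebe'
  #8 SA[8]=5  'dabfdgcbdebe'
  #9 SA[9]=13  'debe'
  #10 SA[10]=1  'dgbadabfdgcbdebe'
  #11 SA[11]=9  'dgcbdebe'
  #12 SA[12]=16  'e'
  #13 SA[13]=14  'ebe'
  #14 SA[14]=8  'fdgcbdebe'
  #15 SA[15]=2  'gbadabfdgcbdebe'
  #16 SA[16]=10  'gcbdebe'

SA = [6, 4, 0, 3, 12, 15, 7, 11, 5, 13, 1, 9, 16, 14, 8, 2, 10]
rank  pair      lcp
   1  s[6:],s[4:]  1  'a'
   2  s[4:],s[0:]  2  'ad'
   3  s[0:],s[3:]  0  ''
   4  s[3:],s[12:]  1  'b'
   5  s[12:],s[15:]  1  'b'
   6  s[15:],s[7:]  1  'b'
   7  s[7:],s[11:]  0  ''
   8  s[11:],s[5:]  0  ''
   9  s[5:],s[13:]  1  'd'
  10  s[13:],s[1:]  1  'd'
  11  s[1:],s[9:]  2  'dg'
  12  s[9:],s[16:]  0  ''
  13  s[16:],s[14:]  1  'e'
  14  s[14:],s[8:]  0  ''
  15  s[8:],s[2:]  0  ''
  16  s[2:],s[10:]  1  'g'

[0, 1, 2, 0, 1, 1, 1, 0, 0, 1, 1, 2, 0, 1, 0, 0, 1]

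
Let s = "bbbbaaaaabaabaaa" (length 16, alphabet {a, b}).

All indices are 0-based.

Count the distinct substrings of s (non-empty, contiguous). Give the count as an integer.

98

sorted suffixes:
  #0 SA[0]=15  'a'
  #1 SA[1]=14  'aa'
  #2 SA[2]=13  'aaa'
  #3 SA[3]=4  'aaaaabaabaaa'
  #4 SA[4]=5  'aaaabaabaaa'
  #5 SA[5]=6  'aaabaabaaa'
  #6 SA[6]=10  'aabaaa'
  #7 SA[7]=7  'aabaabaaa'
  #8 SA[8]=11  'abaaa'
  #9 SA[9]=8  'abaabaaa'
  #10 SA[10]=12  'baaa'
  #11 SA[11]=3  'baaaaabaabaaa'
  #12 SA[12]=9  'baabaaa'
  #13 SA[13]=2  'bbaaaaabaabaaa'
  #14 SA[14]=1  'bbbaaaaabaabaaa'
  #15 SA[15]=0  'bbbbaaaaabaabaaa'

SA = [15, 14, 13, 4, 5, 6, 10, 7, 11, 8, 12, 3, 9, 2, 1, 0]
[i] adj suffixes → lcp
  [1] 15/14 → 1 ('a')
  [2] 14/13 → 2 ('aa')
  [3] 13/4 → 3 ('aaa')
  [4] 4/5 → 4 ('aaaa')
  [5] 5/6 → 3 ('aaa')
  [6] 6/10 → 2 ('aa')
  [7] 10/7 → 5 ('aabaa')
  [8] 7/11 → 1 ('a')
  [9] 11/8 → 4 ('abaa')
  [10] 8/12 → 0 ('')
  [11] 12/3 → 4 ('baaa')
  [12] 3/9 → 3 ('baa')
  [13] 9/2 → 1 ('b')
  [14] 2/1 → 2 ('bb')
  [15] 1/0 → 3 ('bbb')

n(n+1)/2 = 16·17/2 = 136
Σ LCP = 0 + 1 + 2 + 3 + 4 + 3 + 2 + 5 + 1 + 4 + 0 + 4 + 3 + 1 + 2 + 3 = 38
distinct = 136 − 38 = 98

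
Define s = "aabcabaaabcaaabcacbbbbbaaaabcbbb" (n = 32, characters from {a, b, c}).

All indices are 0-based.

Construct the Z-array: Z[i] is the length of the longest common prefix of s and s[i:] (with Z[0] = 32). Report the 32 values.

[32, 1, 0, 0, 1, 0, 2, 5, 1, 0, 0, 2, 5, 1, 0, 0, 1, 0, 0, 0, 0, 0, 0, 2, 2, 4, 1, 0, 0, 0, 0, 0]

Z[0]=32
i=1: fresh scan; Z[1]=1 extend→box=[1,2)
i=2: fresh scan; Z[2]=0
i=3: fresh scan; Z[3]=0
i=4: fresh scan; Z[4]=1 extend→box=[4,5)
i=5: fresh scan; Z[5]=0
i=6: fresh scan; Z[6]=2 extend→box=[6,8)
i=7: min(r-i=1, Z[1]=1)=1; Z[7]=5 extend→box=[7,12)
i=8: min(r-i=4, Z[1]=1)=1; Z[8]=1
i=9: min(r-i=3, Z[2]=0)=0; Z[9]=0
i=10: min(r-i=2, Z[3]=0)=0; Z[10]=0
i=11: min(r-i=1, Z[4]=1)=1; Z[11]=2 extend→box=[11,13)
i=12: min(r-i=1, Z[1]=1)=1; Z[12]=5 extend→box=[12,17)
i=13: min(r-i=4, Z[1]=1)=1; Z[13]=1
i=14: min(r-i=3, Z[2]=0)=0; Z[14]=0
i=15: min(r-i=2, Z[3]=0)=0; Z[15]=0
i=16: min(r-i=1, Z[4]=1)=1; Z[16]=1
i=17: fresh scan; Z[17]=0
i=18: fresh scan; Z[18]=0
i=19: fresh scan; Z[19]=0
i=20: fresh scan; Z[20]=0
i=21: fresh scan; Z[21]=0
i=22: fresh scan; Z[22]=0
i=23: fresh scan; Z[23]=2 extend→box=[23,25)
i=24: min(r-i=1, Z[1]=1)=1; Z[24]=2 extend→box=[24,26)
i=25: min(r-i=1, Z[1]=1)=1; Z[25]=4 extend→box=[25,29)
i=26: min(r-i=3, Z[1]=1)=1; Z[26]=1
i=27: min(r-i=2, Z[2]=0)=0; Z[27]=0
i=28: min(r-i=1, Z[3]=0)=0; Z[28]=0
i=29: fresh scan; Z[29]=0
i=30: fresh scan; Z[30]=0
i=31: fresh scan; Z[31]=0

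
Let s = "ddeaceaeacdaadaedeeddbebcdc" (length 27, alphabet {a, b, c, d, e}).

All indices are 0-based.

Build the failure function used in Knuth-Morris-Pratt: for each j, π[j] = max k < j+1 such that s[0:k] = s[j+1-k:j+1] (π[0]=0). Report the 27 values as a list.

π[0] = 0
j=1 s[j]='d': π[1]=1 (border 'd')
j=2 s[j]='e': k: 1→0; π[2]=0 (border '')
j=3 s[j]='a': π[3]=0 (border '')
j=4 s[j]='c': π[4]=0 (border '')
j=5 s[j]='e': π[5]=0 (border '')
j=6 s[j]='a': π[6]=0 (border '')
j=7 s[j]='e': π[7]=0 (border '')
j=8 s[j]='a': π[8]=0 (border '')
j=9 s[j]='c': π[9]=0 (border '')
j=10 s[j]='d': π[10]=1 (border 'd')
j=11 s[j]='a': k: 1→0; π[11]=0 (border '')
j=12 s[j]='a': π[12]=0 (border '')
j=13 s[j]='d': π[13]=1 (border 'd')
j=14 s[j]='a': k: 1→0; π[14]=0 (border '')
j=15 s[j]='e': π[15]=0 (border '')
j=16 s[j]='d': π[16]=1 (border 'd')
j=17 s[j]='e': k: 1→0; π[17]=0 (border '')
j=18 s[j]='e': π[18]=0 (border '')
j=19 s[j]='d': π[19]=1 (border 'd')
j=20 s[j]='d': π[20]=2 (border 'dd')
j=21 s[j]='b': k: 2→1→0; π[21]=0 (border '')
j=22 s[j]='e': π[22]=0 (border '')
j=23 s[j]='b': π[23]=0 (border '')
j=24 s[j]='c': π[24]=0 (border '')
j=25 s[j]='d': π[25]=1 (border 'd')
j=26 s[j]='c': k: 1→0; π[26]=0 (border '')

[0, 1, 0, 0, 0, 0, 0, 0, 0, 0, 1, 0, 0, 1, 0, 0, 1, 0, 0, 1, 2, 0, 0, 0, 0, 1, 0]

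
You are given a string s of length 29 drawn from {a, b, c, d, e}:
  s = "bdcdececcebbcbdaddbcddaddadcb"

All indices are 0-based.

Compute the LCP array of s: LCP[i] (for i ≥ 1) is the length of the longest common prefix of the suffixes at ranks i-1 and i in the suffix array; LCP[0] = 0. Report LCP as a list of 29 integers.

[0, 2, 3, 0, 1, 1, 2, 1, 2, 0, 2, 1, 1, 2, 1, 2, 0, 3, 4, 1, 1, 2, 1, 4, 2, 1, 0, 1, 2]

rank→(start, suffix):
  0 → (25, 'adcb')
  1 → (22, 'addadcb')
  2 → (15, 'addbcddaddadcb')
  3 → (28, 'b')
  4 → (10, 'bbcbdaddbcddaddadcb')
  5 → (11, 'bcbdaddbcddaddadcb')
  6 → (18, 'bcddaddadcb')
  7 → (13, 'bdaddbcddaddadcb')
  8 → (0, 'bdcdececcebbcbdaddbcddaddadcb')
  9 → (27, 'cb')
  10 → (12, 'cbdaddbcddaddadcb')
  11 → (7, 'ccebbcbdaddbcddaddadcb')
  12 → (19, 'cddaddadcb')
  13 → (2, 'cdececcebbcbdaddbcddaddadcb')
  14 → (8, 'cebbcbdaddbcddaddadcb')
  15 → (5, 'ceccebbcbdaddbcddaddadcb')
  16 → (24, 'dadcb')
  17 → (21, 'daddadcb')
  18 → (14, 'daddbcddaddadcb')
  19 → (17, 'dbcddaddadcb')
  20 → (26, 'dcb')
  21 → (1, 'dcdececcebbcbdaddbcddaddadcb')
  22 → (23, 'ddadcb')
  23 → (20, 'ddaddadcb')
  24 → (16, 'ddbcddaddadcb')
  25 → (3, 'dececcebbcbdaddbcddaddadcb')
  26 → (9, 'ebbcbdaddbcddaddadcb')
  27 → (6, 'eccebbcbdaddbcddaddadcb')
  28 → (4, 'ececcebbcbdaddbcddaddadcb')

SA = [25, 22, 15, 28, 10, 11, 18, 13, 0, 27, 12, 7, 19, 2, 8, 5, 24, 21, 14, 17, 26, 1, 23, 20, 16, 3, 9, 6, 4]
rank  pair      lcp
   1  s[25:],s[22:]  2  'ad'
   2  s[22:],s[15:]  3  'add'
   3  s[15:],s[28:]  0  ''
   4  s[28:],s[10:]  1  'b'
   5  s[10:],s[11:]  1  'b'
   6  s[11:],s[18:]  2  'bc'
   7  s[18:],s[13:]  1  'b'
   8  s[13:],s[0:]  2  'bd'
   9  s[0:],s[27:]  0  ''
  10  s[27:],s[12:]  2  'cb'
  11  s[12:],s[7:]  1  'c'
  12  s[7:],s[19:]  1  'c'
  13  s[19:],s[2:]  2  'cd'
  14  s[2:],s[8:]  1  'c'
  15  s[8:],s[5:]  2  'ce'
  16  s[5:],s[24:]  0  ''
  17  s[24:],s[21:]  3  'dad'
  18  s[21:],s[14:]  4  'dadd'
  19  s[14:],s[17:]  1  'd'
  20  s[17:],s[26:]  1  'd'
  21  s[26:],s[1:]  2  'dc'
  22  s[1:],s[23:]  1  'd'
  23  s[23:],s[20:]  4  'ddad'
  24  s[20:],s[16:]  2  'dd'
  25  s[16:],s[3:]  1  'd'
  26  s[3:],s[9:]  0  ''
  27  s[9:],s[6:]  1  'e'
  28  s[6:],s[4:]  2  'ec'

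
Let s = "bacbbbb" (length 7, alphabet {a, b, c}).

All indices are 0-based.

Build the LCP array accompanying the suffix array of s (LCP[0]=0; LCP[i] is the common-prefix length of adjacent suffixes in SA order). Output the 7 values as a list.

[0, 0, 1, 1, 2, 3, 0]

rank | idx | suffix
   0 |   1 | acbbbb
   1 |   6 | b
   2 |   0 | bacbbbb
   3 |   5 | bb
   4 |   4 | bbb
   5 |   3 | bbbb
   6 |   2 | cbbbb

SA = [1, 6, 0, 5, 4, 3, 2]
i: (SA[i-1],SA[i]) lcp shared
  1: (1,6) 0 ''
  2: (6,0) 1 'b'
  3: (0,5) 1 'b'
  4: (5,4) 2 'bb'
  5: (4,3) 3 'bbb'
  6: (3,2) 0 ''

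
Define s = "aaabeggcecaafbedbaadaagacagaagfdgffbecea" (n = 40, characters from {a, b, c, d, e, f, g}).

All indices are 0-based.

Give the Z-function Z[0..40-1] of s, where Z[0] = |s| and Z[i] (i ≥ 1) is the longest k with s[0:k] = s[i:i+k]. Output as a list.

[40, 2, 1, 0, 0, 0, 0, 0, 0, 0, 2, 1, 0, 0, 0, 0, 0, 2, 1, 0, 2, 1, 0, 1, 0, 1, 0, 2, 1, 0, 0, 0, 0, 0, 0, 0, 0, 0, 0, 1]

Z[0]=40
i=1: fresh scan; Z[1]=2 scan→box=[1,3)
i=2: min(r-i=1, Z[1]=2)=1; Z[2]=1
i=3: fresh scan; Z[3]=0
i=4: fresh scan; Z[4]=0
i=5: fresh scan; Z[5]=0
i=6: fresh scan; Z[6]=0
i=7: fresh scan; Z[7]=0
i=8: fresh scan; Z[8]=0
i=9: fresh scan; Z[9]=0
i=10: fresh scan; Z[10]=2 scan→box=[10,12)
i=11: min(r-i=1, Z[1]=2)=1; Z[11]=1
i=12: fresh scan; Z[12]=0
i=13: fresh scan; Z[13]=0
i=14: fresh scan; Z[14]=0
i=15: fresh scan; Z[15]=0
i=16: fresh scan; Z[16]=0
i=17: fresh scan; Z[17]=2 scan→box=[17,19)
i=18: min(r-i=1, Z[1]=2)=1; Z[18]=1
i=19: fresh scan; Z[19]=0
i=20: fresh scan; Z[20]=2 scan→box=[20,22)
i=21: min(r-i=1, Z[1]=2)=1; Z[21]=1
i=22: fresh scan; Z[22]=0
i=23: fresh scan; Z[23]=1 scan→box=[23,24)
i=24: fresh scan; Z[24]=0
i=25: fresh scan; Z[25]=1 scan→box=[25,26)
i=26: fresh scan; Z[26]=0
i=27: fresh scan; Z[27]=2 scan→box=[27,29)
i=28: min(r-i=1, Z[1]=2)=1; Z[28]=1
i=29: fresh scan; Z[29]=0
i=30: fresh scan; Z[30]=0
i=31: fresh scan; Z[31]=0
i=32: fresh scan; Z[32]=0
i=33: fresh scan; Z[33]=0
i=34: fresh scan; Z[34]=0
i=35: fresh scan; Z[35]=0
i=36: fresh scan; Z[36]=0
i=37: fresh scan; Z[37]=0
i=38: fresh scan; Z[38]=0
i=39: fresh scan; Z[39]=1 scan→box=[39,40)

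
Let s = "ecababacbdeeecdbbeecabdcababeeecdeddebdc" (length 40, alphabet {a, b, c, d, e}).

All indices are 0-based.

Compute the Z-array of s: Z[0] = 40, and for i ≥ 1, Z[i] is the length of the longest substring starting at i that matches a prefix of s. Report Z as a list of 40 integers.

Z[0]=40
i=1: outside box; Z[1]=0
i=2: outside box; Z[2]=0
i=3: outside box; Z[3]=0
i=4: outside box; Z[4]=0
i=5: outside box; Z[5]=0
i=6: outside box; Z[6]=0
i=7: outside box; Z[7]=0
i=8: outside box; Z[8]=0
i=9: outside box; Z[9]=0
i=10: outside box; Z[10]=1 scan→box=[10,11)
i=11: outside box; Z[11]=1 scan→box=[11,12)
i=12: outside box; Z[12]=2 scan→box=[12,14)
i=13: min(r-i=1, Z[1]=0)=0; Z[13]=0
i=14: outside box; Z[14]=0
i=15: outside box; Z[15]=0
i=16: outside box; Z[16]=0
i=17: outside box; Z[17]=1 scan→box=[17,18)
i=18: outside box; Z[18]=4 scan→box=[18,22)
i=19: min(r-i=3, Z[1]=0)=0; Z[19]=0
i=20: min(r-i=2, Z[2]=0)=0; Z[20]=0
i=21: min(r-i=1, Z[3]=0)=0; Z[21]=0
i=22: outside box; Z[22]=0
i=23: outside box; Z[23]=0
i=24: outside box; Z[24]=0
i=25: outside box; Z[25]=0
i=26: outside box; Z[26]=0
i=27: outside box; Z[27]=0
i=28: outside box; Z[28]=1 scan→box=[28,29)
i=29: outside box; Z[29]=1 scan→box=[29,30)
i=30: outside box; Z[30]=2 scan→box=[30,32)
i=31: min(r-i=1, Z[1]=0)=0; Z[31]=0
i=32: outside box; Z[32]=0
i=33: outside box; Z[33]=1 scan→box=[33,34)
i=34: outside box; Z[34]=0
i=35: outside box; Z[35]=0
i=36: outside box; Z[36]=1 scan→box=[36,37)
i=37: outside box; Z[37]=0
i=38: outside box; Z[38]=0
i=39: outside box; Z[39]=0

[40, 0, 0, 0, 0, 0, 0, 0, 0, 0, 1, 1, 2, 0, 0, 0, 0, 1, 4, 0, 0, 0, 0, 0, 0, 0, 0, 0, 1, 1, 2, 0, 0, 1, 0, 0, 1, 0, 0, 0]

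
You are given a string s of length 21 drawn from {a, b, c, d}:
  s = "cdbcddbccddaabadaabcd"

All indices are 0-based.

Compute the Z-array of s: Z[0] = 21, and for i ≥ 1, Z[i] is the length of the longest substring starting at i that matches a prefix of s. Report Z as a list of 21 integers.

[21, 0, 0, 2, 0, 0, 0, 1, 2, 0, 0, 0, 0, 0, 0, 0, 0, 0, 0, 2, 0]

Z[0]=21
i=1: i≥r, start 0; Z[1]=0
i=2: i≥r, start 0; Z[2]=0
i=3: i≥r, start 0; Z[3]=2 grow→box=[3,5)
i=4: min(r-i=1, Z[1]=0)=0; Z[4]=0
i=5: i≥r, start 0; Z[5]=0
i=6: i≥r, start 0; Z[6]=0
i=7: i≥r, start 0; Z[7]=1 grow→box=[7,8)
i=8: i≥r, start 0; Z[8]=2 grow→box=[8,10)
i=9: min(r-i=1, Z[1]=0)=0; Z[9]=0
i=10: i≥r, start 0; Z[10]=0
i=11: i≥r, start 0; Z[11]=0
i=12: i≥r, start 0; Z[12]=0
i=13: i≥r, start 0; Z[13]=0
i=14: i≥r, start 0; Z[14]=0
i=15: i≥r, start 0; Z[15]=0
i=16: i≥r, start 0; Z[16]=0
i=17: i≥r, start 0; Z[17]=0
i=18: i≥r, start 0; Z[18]=0
i=19: i≥r, start 0; Z[19]=2 grow→box=[19,21)
i=20: min(r-i=1, Z[1]=0)=0; Z[20]=0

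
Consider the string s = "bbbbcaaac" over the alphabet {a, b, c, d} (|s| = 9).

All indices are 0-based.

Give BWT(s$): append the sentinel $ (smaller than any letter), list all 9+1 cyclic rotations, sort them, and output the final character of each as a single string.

ccaa$bbbab

rank  rotation    last
    0  $bbbbcaaac  c
    1  aaac$bbbbc  c
    2  aac$bbbbca  a
    3  ac$bbbbcaa  a
    4  bbbbcaaac$  $
    5  bbbcaaac$b  b
    6  bbcaaac$bb  b
    7  bcaaac$bbb  b
    8  c$bbbbcaaa  a
    9  caaac$bbbb  b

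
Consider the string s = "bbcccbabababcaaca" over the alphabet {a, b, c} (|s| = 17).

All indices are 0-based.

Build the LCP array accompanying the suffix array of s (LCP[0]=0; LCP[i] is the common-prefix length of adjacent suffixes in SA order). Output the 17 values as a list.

[0, 1, 1, 4, 2, 1, 0, 5, 3, 1, 1, 2, 0, 2, 1, 1, 2]

rank | idx | suffix
   0 |  16 | a
   1 |  13 | aaca
   2 |   6 | abababcaaca
   3 |   8 | ababcaaca
   4 |  10 | abcaaca
   5 |  14 | aca
   6 |   5 | babababcaaca
   7 |   7 | bababcaaca
   8 |   9 | babcaaca
   9 |   0 | bbcccbabababcaaca
  10 |  11 | bcaaca
  11 |   1 | bcccbabababcaaca
  12 |  15 | ca
  13 |  12 | caaca
  14 |   4 | cbabababcaaca
  15 |   3 | ccbabababcaaca
  16 |   2 | cccbabababcaaca

SA = [16, 13, 6, 8, 10, 14, 5, 7, 9, 0, 11, 1, 15, 12, 4, 3, 2]
i: (SA[i-1],SA[i]) lcp shared
  1: (16,13) 1 'a'
  2: (13,6) 1 'a'
  3: (6,8) 4 'abab'
  4: (8,10) 2 'ab'
  5: (10,14) 1 'a'
  6: (14,5) 0 ''
  7: (5,7) 5 'babab'
  8: (7,9) 3 'bab'
  9: (9,0) 1 'b'
  10: (0,11) 1 'b'
  11: (11,1) 2 'bc'
  12: (1,15) 0 ''
  13: (15,12) 2 'ca'
  14: (12,4) 1 'c'
  15: (4,3) 1 'c'
  16: (3,2) 2 'cc'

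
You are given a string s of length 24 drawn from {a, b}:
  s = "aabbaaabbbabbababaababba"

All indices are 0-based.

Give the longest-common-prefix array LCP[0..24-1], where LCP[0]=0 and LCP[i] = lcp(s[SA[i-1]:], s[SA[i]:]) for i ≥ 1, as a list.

[0, 1, 2, 3, 4, 1, 3, 4, 2, 4, 4, 3, 0, 2, 3, 2, 4, 3, 5, 1, 3, 3, 4, 2]

rank→(start, suffix):
  0 → (23, 'a')
  1 → (4, 'aaabbbabbababaababba')
  2 → (17, 'aababba')
  3 → (0, 'aabbaaabbbabbababaababba')
  4 → (5, 'aabbbabbababaababba')
  5 → (15, 'abaababba')
  6 → (13, 'ababaababba')
  7 → (18, 'ababba')
  8 → (20, 'abba')
  9 → (1, 'abbaaabbbabbababaababba')
  10 → (10, 'abbababaababba')
  11 → (6, 'abbbabbababaababba')
  12 → (22, 'ba')
  13 → (3, 'baaabbbabbababaababba')
  14 → (16, 'baababba')
  15 → (14, 'babaababba')
  16 → (12, 'bababaababba')
  17 → (19, 'babba')
  18 → (9, 'babbababaababba')
  19 → (21, 'bba')
  20 → (2, 'bbaaabbbabbababaababba')
  21 → (11, 'bbababaababba')
  22 → (8, 'bbabbababaababba')
  23 → (7, 'bbbabbababaababba')

SA = [23, 4, 17, 0, 5, 15, 13, 18, 20, 1, 10, 6, 22, 3, 16, 14, 12, 19, 9, 21, 2, 11, 8, 7]
i: (SA[i-1],SA[i]) lcp shared
  1: (23,4) 1 'a'
  2: (4,17) 2 'aa'
  3: (17,0) 3 'aab'
  4: (0,5) 4 'aabb'
  5: (5,15) 1 'a'
  6: (15,13) 3 'aba'
  7: (13,18) 4 'abab'
  8: (18,20) 2 'ab'
  9: (20,1) 4 'abba'
  10: (1,10) 4 'abba'
  11: (10,6) 3 'abb'
  12: (6,22) 0 ''
  13: (22,3) 2 'ba'
  14: (3,16) 3 'baa'
  15: (16,14) 2 'ba'
  16: (14,12) 4 'baba'
  17: (12,19) 3 'bab'
  18: (19,9) 5 'babba'
  19: (9,21) 1 'b'
  20: (21,2) 3 'bba'
  21: (2,11) 3 'bba'
  22: (11,8) 4 'bbab'
  23: (8,7) 2 'bb'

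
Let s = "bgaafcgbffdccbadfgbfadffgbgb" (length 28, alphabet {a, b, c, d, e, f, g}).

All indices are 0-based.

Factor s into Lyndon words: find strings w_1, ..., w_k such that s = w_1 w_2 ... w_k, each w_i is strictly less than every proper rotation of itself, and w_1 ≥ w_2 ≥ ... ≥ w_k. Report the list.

["bg", "aafcgbffdccbadfgbfadffgbgb"]

emit factor 1: 'bg' (i=0, period=2)
emit factor 2: 'aafcgbffdccbadfgbfadffgbgb' (i=2, period=26)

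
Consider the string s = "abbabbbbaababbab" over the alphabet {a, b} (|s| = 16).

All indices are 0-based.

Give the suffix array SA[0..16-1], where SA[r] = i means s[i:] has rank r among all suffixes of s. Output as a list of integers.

[8, 14, 9, 11, 0, 3, 15, 7, 13, 10, 2, 6, 12, 1, 5, 4]

rank | idx | suffix
   0 |   8 | aababbab
   1 |  14 | ab
   2 |   9 | ababbab
   3 |  11 | abbab
   4 |   0 | abbabbbbaababbab
   5 |   3 | abbbbaababbab
   6 |  15 | b
   7 |   7 | baababbab
   8 |  13 | bab
   9 |  10 | babbab
  10 |   2 | babbbbaababbab
  11 |   6 | bbaababbab
  12 |  12 | bbab
  13 |   1 | bbabbbbaababbab
  14 |   5 | bbbaababbab
  15 |   4 | bbbbaababbab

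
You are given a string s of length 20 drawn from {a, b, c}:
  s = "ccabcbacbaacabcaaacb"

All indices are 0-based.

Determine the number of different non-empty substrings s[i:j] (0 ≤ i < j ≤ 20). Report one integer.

176

rank | idx | suffix
   0 |  15 | aaacb
   1 |   9 | aacabcaaacb
   2 |  16 | aacb
   3 |  12 | abcaaacb
   4 |   2 | abcbacbaacabcaaacb
   5 |  10 | acabcaaacb
   6 |  17 | acb
   7 |   6 | acbaacabcaaacb
   8 |  19 | b
   9 |   8 | baacabcaaacb
  10 |   5 | bacbaacabcaaacb
  11 |  13 | bcaaacb
  12 |   3 | bcbacbaacabcaaacb
  13 |  14 | caaacb
  14 |  11 | cabcaaacb
  15 |   1 | cabcbacbaacabcaaacb
  16 |  18 | cb
  17 |   7 | cbaacabcaaacb
  18 |   4 | cbacbaacabcaaacb
  19 |   0 | ccabcbacbaacabcaaacb

SA = [15, 9, 16, 12, 2, 10, 17, 6, 19, 8, 5, 13, 3, 14, 11, 1, 18, 7, 4, 0]
rank  pair      lcp
   1  s[15:],s[9:]  2  'aa'
   2  s[9:],s[16:]  3  'aac'
   3  s[16:],s[12:]  1  'a'
   4  s[12:],s[2:]  3  'abc'
   5  s[2:],s[10:]  1  'a'
   6  s[10:],s[17:]  2  'ac'
   7  s[17:],s[6:]  3  'acb'
   8  s[6:],s[19:]  0  ''
   9  s[19:],s[8:]  1  'b'
  10  s[8:],s[5:]  2  'ba'
  11  s[5:],s[13:]  1  'b'
  12  s[13:],s[3:]  2  'bc'
  13  s[3:],s[14:]  0  ''
  14  s[14:],s[11:]  2  'ca'
  15  s[11:],s[1:]  4  'cabc'
  16  s[1:],s[18:]  1  'c'
  17  s[18:],s[7:]  2  'cb'
  18  s[7:],s[4:]  3  'cba'
  19  s[4:],s[0:]  1  'c'

n(n+1)/2 = 20·21/2 = 210
Σ LCP = 0 + 2 + 3 + 1 + 3 + 1 + 2 + 3 + 0 + 1 + 2 + 1 + 2 + 0 + 2 + 4 + 1 + 2 + 3 + 1 = 34
distinct = 210 − 34 = 176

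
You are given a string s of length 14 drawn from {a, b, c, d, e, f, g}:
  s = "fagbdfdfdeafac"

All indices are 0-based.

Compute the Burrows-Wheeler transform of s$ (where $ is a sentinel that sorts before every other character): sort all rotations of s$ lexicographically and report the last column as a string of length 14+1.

rank  rotation         last
    0  $fagbdfdfdeafac  c
    1  ac$fagbdfdfdeaf  f
    2  afac$fagbdfdfde  e
    3  agbdfdfdeafac$f  f
    4  bdfdfdeafac$fag  g
    5  c$fagbdfdfdeafa  a
    6  deafac$fagbdfdf  f
    7  dfdeafac$fagbdf  f
    8  dfdfdeafac$fagb  b
    9  eafac$fagbdfdfd  d
   10  fac$fagbdfdfdea  a
   11  fagbdfdfdeafac$  $
   12  fdeafac$fagbdfd  d
   13  fdfdeafac$fagbd  d
   14  gbdfdfdeafac$fa  a

cfefgaffbda$dda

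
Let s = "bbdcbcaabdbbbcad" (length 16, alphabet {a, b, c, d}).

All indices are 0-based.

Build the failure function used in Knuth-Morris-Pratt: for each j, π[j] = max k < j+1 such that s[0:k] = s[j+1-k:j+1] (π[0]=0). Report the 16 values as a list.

[0, 1, 0, 0, 1, 0, 0, 0, 1, 0, 1, 2, 2, 0, 0, 0]

π[0] = 0
j=1 s[j]='b': π[1]=1 (border 'b')
j=2 s[j]='d': k: 1→0; π[2]=0 (border '')
j=3 s[j]='c': π[3]=0 (border '')
j=4 s[j]='b': π[4]=1 (border 'b')
j=5 s[j]='c': k: 1→0; π[5]=0 (border '')
j=6 s[j]='a': π[6]=0 (border '')
j=7 s[j]='a': π[7]=0 (border '')
j=8 s[j]='b': π[8]=1 (border 'b')
j=9 s[j]='d': k: 1→0; π[9]=0 (border '')
j=10 s[j]='b': π[10]=1 (border 'b')
j=11 s[j]='b': π[11]=2 (border 'bb')
j=12 s[j]='b': k: 2→1; π[12]=2 (border 'bb')
j=13 s[j]='c': k: 2→1→0; π[13]=0 (border '')
j=14 s[j]='a': π[14]=0 (border '')
j=15 s[j]='d': π[15]=0 (border '')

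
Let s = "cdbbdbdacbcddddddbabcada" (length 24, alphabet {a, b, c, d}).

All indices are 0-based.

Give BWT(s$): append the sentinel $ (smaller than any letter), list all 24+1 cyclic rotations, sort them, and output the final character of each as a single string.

adbdcddacdbba$babdcbddddc

rank  rotation                   last
    0  $cdbbdbdacbcddddddbabcada  a
    1  a$cdbbdbdacbcddddddbabcad  d
    2  abcada$cdbbdbdacbcddddddb  b
    3  acbcddddddbabcada$cdbbdbd  d
    4  ada$cdbbdbdacbcddddddbabc  c
    5  babcada$cdbbdbdacbcdddddd  d
    6  bbdbdacbcddddddbabcada$cd  d
    7  bcada$cdbbdbdacbcddddddba  a
    8  bcddddddbabcada$cdbbdbdac  c
    9  bdacbcddddddbabcada$cdbbd  d
   10  bdbdacbcddddddbabcada$cdb  b
   11  cada$cdbbdbdacbcddddddbab  b
   12  cbcddddddbabcada$cdbbdbda  a
   13  cdbbdbdacbcddddddbabcada$  $
   14  cddddddbabcada$cdbbdbdacb  b
   15  da$cdbbdbdacbcddddddbabca  a
   16  dacbcddddddbabcada$cdbbdb  b
   17  dbabcada$cdbbdbdacbcddddd  d
   18  dbbdbdacbcddddddbabcada$c  c
   19  dbdacbcddddddbabcada$cdbb  b
   20  ddbabcada$cdbbdbdacbcdddd  d
   21  dddbabcada$cdbbdbdacbcddd  d
   22  ddddbabcada$cdbbdbdacbcdd  d
   23  dddddbabcada$cdbbdbdacbcd  d
   24  ddddddbabcada$cdbbdbdacbc  c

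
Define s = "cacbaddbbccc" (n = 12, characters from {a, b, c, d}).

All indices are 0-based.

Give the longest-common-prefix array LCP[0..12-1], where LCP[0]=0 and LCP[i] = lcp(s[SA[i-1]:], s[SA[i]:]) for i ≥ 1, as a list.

[0, 1, 0, 1, 1, 0, 1, 1, 1, 2, 0, 1]

rank | idx | suffix
   0 |   1 | acbaddbbccc
   1 |   4 | addbbccc
   2 |   3 | baddbbccc
   3 |   7 | bbccc
   4 |   8 | bccc
   5 |  11 | c
   6 |   0 | cacbaddbbccc
   7 |   2 | cbaddbbccc
   8 |  10 | cc
   9 |   9 | ccc
  10 |   6 | dbbccc
  11 |   5 | ddbbccc

SA = [1, 4, 3, 7, 8, 11, 0, 2, 10, 9, 6, 5]
i: (SA[i-1],SA[i]) lcp shared
  1: (1,4) 1 'a'
  2: (4,3) 0 ''
  3: (3,7) 1 'b'
  4: (7,8) 1 'b'
  5: (8,11) 0 ''
  6: (11,0) 1 'c'
  7: (0,2) 1 'c'
  8: (2,10) 1 'c'
  9: (10,9) 2 'cc'
  10: (9,6) 0 ''
  11: (6,5) 1 'd'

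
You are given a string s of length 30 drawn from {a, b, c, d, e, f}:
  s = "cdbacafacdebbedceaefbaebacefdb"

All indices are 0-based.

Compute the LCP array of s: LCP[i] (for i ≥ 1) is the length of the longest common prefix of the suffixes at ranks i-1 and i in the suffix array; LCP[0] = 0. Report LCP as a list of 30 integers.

[0, 2, 2, 1, 2, 1, 0, 1, 3, 2, 1, 1, 0, 1, 2, 1, 2, 0, 2, 1, 1, 0, 1, 2, 1, 1, 2, 0, 1, 1]

sorted suffixes:
  #0 SA[0]=3  'acafacdebbedceaefbaebacefdb'
  #1 SA[1]=7  'acdebbedceaefbaebacefdb'
  #2 SA[2]=24  'acefdb'
  #3 SA[3]=21  'aebacefdb'
  #4 SA[4]=17  'aefbaebacefdb'
  #5 SA[5]=5  'afacdebbedceaefbaebacefdb'
  #6 SA[6]=29  'b'
  #7 SA[7]=2  'bacafacdebbedceaefbaebacefdb'
  #8 SA[8]=23  'bacefdb'
  #9 SA[9]=20  'baebacefdb'
  #10 SA[10]=11  'bbedceaefbaebacefdb'
  #11 SA[11]=12  'bedceaefbaebacefdb'
  #12 SA[12]=4  'cafacdebbedceaefbaebacefdb'
  #13 SA[13]=0  'cdbacafacdebbedceaefbaebacefdb'
  #14 SA[14]=8  'cdebbedceaefbaebacefdb'
  #15 SA[15]=15  'ceaefbaebacefdb'
  #16 SA[16]=25  'cefdb'
  #17 SA[17]=28  'db'
  #18 SA[18]=1  'dbacafacdebbedceaefbaebacefdb'
  #19 SA[19]=14  'dceaefbaebacefdb'
  #20 SA[20]=9  'debbedceaefbaebacefdb'
  #21 SA[21]=16  'eaefbaebacefdb'
  #22 SA[22]=22  'ebacefdb'
  #23 SA[23]=10  'ebbedceaefbaebacefdb'
  #24 SA[24]=13  'edceaefbaebacefdb'
  #25 SA[25]=18  'efbaebacefdb'
  #26 SA[26]=26  'efdb'
  #27 SA[27]=6  'facdebbedceaefbaebacefdb'
  #28 SA[28]=19  'fbaebacefdb'
  #29 SA[29]=27  'fdb'

SA = [3, 7, 24, 21, 17, 5, 29, 2, 23, 20, 11, 12, 4, 0, 8, 15, 25, 28, 1, 14, 9, 16, 22, 10, 13, 18, 26, 6, 19, 27]
rank  pair      lcp
   1  s[3:],s[7:]  2  'ac'
   2  s[7:],s[24:]  2  'ac'
   3  s[24:],s[21:]  1  'a'
   4  s[21:],s[17:]  2  'ae'
   5  s[17:],s[5:]  1  'a'
   6  s[5:],s[29:]  0  ''
   7  s[29:],s[2:]  1  'b'
   8  s[2:],s[23:]  3  'bac'
   9  s[23:],s[20:]  2  'ba'
  10  s[20:],s[11:]  1  'b'
  11  s[11:],s[12:]  1  'b'
  12  s[12:],s[4:]  0  ''
  13  s[4:],s[0:]  1  'c'
  14  s[0:],s[8:]  2  'cd'
  15  s[8:],s[15:]  1  'c'
  16  s[15:],s[25:]  2  'ce'
  17  s[25:],s[28:]  0  ''
  18  s[28:],s[1:]  2  'db'
  19  s[1:],s[14:]  1  'd'
  20  s[14:],s[9:]  1  'd'
  21  s[9:],s[16:]  0  ''
  22  s[16:],s[22:]  1  'e'
  23  s[22:],s[10:]  2  'eb'
  24  s[10:],s[13:]  1  'e'
  25  s[13:],s[18:]  1  'e'
  26  s[18:],s[26:]  2  'ef'
  27  s[26:],s[6:]  0  ''
  28  s[6:],s[19:]  1  'f'
  29  s[19:],s[27:]  1  'f'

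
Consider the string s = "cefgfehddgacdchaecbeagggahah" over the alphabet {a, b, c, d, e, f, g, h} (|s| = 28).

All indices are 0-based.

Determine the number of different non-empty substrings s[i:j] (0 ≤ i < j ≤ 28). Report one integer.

sorted suffixes:
  #0 SA[0]=10  'acdchaecbeagggahah'
  #1 SA[1]=15  'aecbeagggahah'
  #2 SA[2]=20  'agggahah'
  #3 SA[3]=26  'ah'
  #4 SA[4]=24  'ahah'
  #5 SA[5]=18  'beagggahah'
  #6 SA[6]=17  'cbeagggahah'
  #7 SA[7]=11  'cdchaecbeagggahah'
  #8 SA[8]=0  'cefgfehddgacdchaecbeagggahah'
  #9 SA[9]=13  'chaecbeagggahah'
  #10 SA[10]=12  'dchaecbeagggahah'
  #11 SA[11]=7  'ddgacdchaecbeagggahah'
  #12 SA[12]=8  'dgacdchaecbeagggahah'
  #13 SA[13]=19  'eagggahah'
  #14 SA[14]=16  'ecbeagggahah'
  #15 SA[15]=1  'efgfehddgacdchaecbeagggahah'
  #16 SA[16]=5  'ehddgacdchaecbeagggahah'
  #17 SA[17]=4  'fehddgacdchaecbeagggahah'
  #18 SA[18]=2  'fgfehddgacdchaecbeagggahah'
  #19 SA[19]=9  'gacdchaecbeagggahah'
  #20 SA[20]=23  'gahah'
  #21 SA[21]=3  'gfehddgacdchaecbeagggahah'
  #22 SA[22]=22  'ggahah'
  #23 SA[23]=21  'gggahah'
  #24 SA[24]=27  'h'
  #25 SA[25]=14  'haecbeagggahah'
  #26 SA[26]=25  'hah'
  #27 SA[27]=6  'hddgacdchaecbeagggahah'

SA = [10, 15, 20, 26, 24, 18, 17, 11, 0, 13, 12, 7, 8, 19, 16, 1, 5, 4, 2, 9, 23, 3, 22, 21, 27, 14, 25, 6]
i: (SA[i-1],SA[i]) lcp shared
  1: (10,15) 1 'a'
  2: (15,20) 1 'a'
  3: (20,26) 1 'a'
  4: (26,24) 2 'ah'
  5: (24,18) 0 ''
  6: (18,17) 0 ''
  7: (17,11) 1 'c'
  8: (11,0) 1 'c'
  9: (0,13) 1 'c'
  10: (13,12) 0 ''
  11: (12,7) 1 'd'
  12: (7,8) 1 'd'
  13: (8,19) 0 ''
  14: (19,16) 1 'e'
  15: (16,1) 1 'e'
  16: (1,5) 1 'e'
  17: (5,4) 0 ''
  18: (4,2) 1 'f'
  19: (2,9) 0 ''
  20: (9,23) 2 'ga'
  21: (23,3) 1 'g'
  22: (3,22) 1 'g'
  23: (22,21) 2 'gg'
  24: (21,27) 0 ''
  25: (27,14) 1 'h'
  26: (14,25) 2 'ha'
  27: (25,6) 1 'h'

n(n+1)/2 = 28·29/2 = 406
Σ LCP = 0 + 1 + 1 + 1 + 2 + 0 + 0 + 1 + 1 + 1 + 0 + 1 + 1 + 0 + 1 + 1 + 1 + 0 + 1 + 0 + 2 + 1 + 1 + 2 + 0 + 1 + 2 + 1 = 24
distinct = 406 − 24 = 382

382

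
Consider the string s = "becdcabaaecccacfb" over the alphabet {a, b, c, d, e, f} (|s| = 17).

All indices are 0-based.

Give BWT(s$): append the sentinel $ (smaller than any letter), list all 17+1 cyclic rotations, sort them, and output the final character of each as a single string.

bbccafa$dcceeacabc

rank  rotation            last
    0  $becdcabaaecccacfb  b
    1  aaecccacfb$becdcab  b
    2  abaaecccacfb$becdc  c
    3  acfb$becdcabaaeccc  c
    4  aecccacfb$becdcaba  a
    5  b$becdcabaaecccacf  f
    6  baaecccacfb$becdca  a
    7  becdcabaaecccacfb$  $
    8  cabaaecccacfb$becd  d
    9  cacfb$becdcabaaecc  c
   10  ccacfb$becdcabaaec  c
   11  cccacfb$becdcabaae  e
   12  cdcabaaecccacfb$be  e
   13  cfb$becdcabaaeccca  a
   14  dcabaaecccacfb$bec  c
   15  ecccacfb$becdcabaa  a
   16  ecdcabaaecccacfb$b  b
   17  fb$becdcabaaecccac  c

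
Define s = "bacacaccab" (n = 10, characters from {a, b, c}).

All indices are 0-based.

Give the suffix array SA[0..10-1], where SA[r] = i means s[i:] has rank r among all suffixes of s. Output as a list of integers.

sorted suffixes:
  #0 SA[0]=8  'ab'
  #1 SA[1]=1  'acacaccab'
  #2 SA[2]=3  'acaccab'
  #3 SA[3]=5  'accab'
  #4 SA[4]=9  'b'
  #5 SA[5]=0  'bacacaccab'
  #6 SA[6]=7  'cab'
  #7 SA[7]=2  'cacaccab'
  #8 SA[8]=4  'caccab'
  #9 SA[9]=6  'ccab'

[8, 1, 3, 5, 9, 0, 7, 2, 4, 6]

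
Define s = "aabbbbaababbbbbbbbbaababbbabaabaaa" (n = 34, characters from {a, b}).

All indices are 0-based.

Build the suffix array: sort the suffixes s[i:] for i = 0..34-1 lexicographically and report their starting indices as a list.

rank | idx | suffix
   0 |  33 | a
   1 |  32 | aa
   2 |  31 | aaa
   3 |  28 | aabaaa
   4 |  19 | aababbbabaabaaa
   5 |   6 | aababbbbbbbbbaababbbabaabaaa
   6 |   0 | aabbbbaababbbbbbbbbaababbbabaabaaa
   7 |  29 | abaaa
   8 |  26 | abaabaaa
   9 |  20 | ababbbabaabaaa
  10 |   7 | ababbbbbbbbbaababbbabaabaaa
  11 |  22 | abbbabaabaaa
  12 |   1 | abbbbaababbbbbbbbbaababbbabaabaaa
  13 |   9 | abbbbbbbbbaababbbabaabaaa
  14 |  30 | baaa
  15 |  27 | baabaaa
  16 |  18 | baababbbabaabaaa
  17 |   5 | baababbbbbbbbbaababbbabaabaaa
  18 |  25 | babaabaaa
  19 |  21 | babbbabaabaaa
  20 |   8 | babbbbbbbbbaababbbabaabaaa
  21 |  17 | bbaababbbabaabaaa
  22 |   4 | bbaababbbbbbbbbaababbbabaabaaa
  23 |  24 | bbabaabaaa
  24 |  16 | bbbaababbbabaabaaa
  25 |   3 | bbbaababbbbbbbbbaababbbabaabaaa
  26 |  23 | bbbabaabaaa
  27 |  15 | bbbbaababbbabaabaaa
  28 |   2 | bbbbaababbbbbbbbbaababbbabaabaaa
  29 |  14 | bbbbbaababbbabaabaaa
  30 |  13 | bbbbbbaababbbabaabaaa
  31 |  12 | bbbbbbbaababbbabaabaaa
  32 |  11 | bbbbbbbbaababbbabaabaaa
  33 |  10 | bbbbbbbbbaababbbabaabaaa

[33, 32, 31, 28, 19, 6, 0, 29, 26, 20, 7, 22, 1, 9, 30, 27, 18, 5, 25, 21, 8, 17, 4, 24, 16, 3, 23, 15, 2, 14, 13, 12, 11, 10]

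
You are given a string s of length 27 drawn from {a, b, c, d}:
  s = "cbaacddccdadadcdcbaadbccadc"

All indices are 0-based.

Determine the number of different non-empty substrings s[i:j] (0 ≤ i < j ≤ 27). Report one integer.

337

rank | idx | suffix
   0 |   2 | aacddccdadadcdcbaadbccadc
   1 |  18 | aadbccadc
   2 |   3 | acddccdadadcdcbaadbccadc
   3 |  10 | adadcdcbaadbccadc
   4 |  19 | adbccadc
   5 |  24 | adc
   6 |  12 | adcdcbaadbccadc
   7 |   1 | baacddccdadadcdcbaadbccadc
   8 |  17 | baadbccadc
   9 |  21 | bccadc
  10 |  26 | c
  11 |  23 | cadc
  12 |   0 | cbaacddccdadadcdcbaadbccadc
  13 |  16 | cbaadbccadc
  14 |  22 | ccadc
  15 |   7 | ccdadadcdcbaadbccadc
  16 |   8 | cdadadcdcbaadbccadc
  17 |  14 | cdcbaadbccadc
  18 |   4 | cddccdadadcdcbaadbccadc
  19 |   9 | dadadcdcbaadbccadc
  20 |  11 | dadcdcbaadbccadc
  21 |  20 | dbccadc
  22 |  25 | dc
  23 |  15 | dcbaadbccadc
  24 |   6 | dccdadadcdcbaadbccadc
  25 |  13 | dcdcbaadbccadc
  26 |   5 | ddccdadadcdcbaadbccadc

SA = [2, 18, 3, 10, 19, 24, 12, 1, 17, 21, 26, 23, 0, 16, 22, 7, 8, 14, 4, 9, 11, 20, 25, 15, 6, 13, 5]
i: (SA[i-1],SA[i]) lcp shared
  1: (2,18) 2 'aa'
  2: (18,3) 1 'a'
  3: (3,10) 1 'a'
  4: (10,19) 2 'ad'
  5: (19,24) 2 'ad'
  6: (24,12) 3 'adc'
  7: (12,1) 0 ''
  8: (1,17) 3 'baa'
  9: (17,21) 1 'b'
  10: (21,26) 0 ''
  11: (26,23) 1 'c'
  12: (23,0) 1 'c'
  13: (0,16) 4 'cbaa'
  14: (16,22) 1 'c'
  15: (22,7) 2 'cc'
  16: (7,8) 1 'c'
  17: (8,14) 2 'cd'
  18: (14,4) 2 'cd'
  19: (4,9) 0 ''
  20: (9,11) 3 'dad'
  21: (11,20) 1 'd'
  22: (20,25) 1 'd'
  23: (25,15) 2 'dc'
  24: (15,6) 2 'dc'
  25: (6,13) 2 'dc'
  26: (13,5) 1 'd'

n(n+1)/2 = 27·28/2 = 378
Σ LCP = 0 + 2 + 1 + 1 + 2 + 2 + 3 + 0 + 3 + 1 + 0 + 1 + 1 + 4 + 1 + 2 + 1 + 2 + 2 + 0 + 3 + 1 + 1 + 2 + 2 + 2 + 1 = 41
distinct = 378 − 41 = 337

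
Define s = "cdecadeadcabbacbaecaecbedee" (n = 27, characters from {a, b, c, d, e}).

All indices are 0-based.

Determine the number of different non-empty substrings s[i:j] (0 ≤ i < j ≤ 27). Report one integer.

344

rank→(start, suffix):
  0 → (10, 'abbacbaecaecbedee')
  1 → (13, 'acbaecaecbedee')
  2 → (7, 'adcabbacbaecaecbedee')
  3 → (4, 'adeadcabbacbaecaecbedee')
  4 → (16, 'aecaecbedee')
  5 → (19, 'aecbedee')
  6 → (12, 'bacbaecaecbedee')
  7 → (15, 'baecaecbedee')
  8 → (11, 'bbacbaecaecbedee')
  9 → (22, 'bedee')
  10 → (9, 'cabbacbaecaecbedee')
  11 → (3, 'cadeadcabbacbaecaecbedee')
  12 → (18, 'caecbedee')
  13 → (14, 'cbaecaecbedee')
  14 → (21, 'cbedee')
  15 → (0, 'cdecadeadcabbacbaecaecbedee')
  16 → (8, 'dcabbacbaecaecbedee')
  17 → (5, 'deadcabbacbaecaecbedee')
  18 → (1, 'decadeadcabbacbaecaecbedee')
  19 → (24, 'dee')
  20 → (26, 'e')
  21 → (6, 'eadcabbacbaecaecbedee')
  22 → (2, 'ecadeadcabbacbaecaecbedee')
  23 → (17, 'ecaecbedee')
  24 → (20, 'ecbedee')
  25 → (23, 'edee')
  26 → (25, 'ee')

SA = [10, 13, 7, 4, 16, 19, 12, 15, 11, 22, 9, 3, 18, 14, 21, 0, 8, 5, 1, 24, 26, 6, 2, 17, 20, 23, 25]
i: (SA[i-1],SA[i]) lcp shared
  1: (10,13) 1 'a'
  2: (13,7) 1 'a'
  3: (7,4) 2 'ad'
  4: (4,16) 1 'a'
  5: (16,19) 3 'aec'
  6: (19,12) 0 ''
  7: (12,15) 2 'ba'
  8: (15,11) 1 'b'
  9: (11,22) 1 'b'
  10: (22,9) 0 ''
  11: (9,3) 2 'ca'
  12: (3,18) 2 'ca'
  13: (18,14) 1 'c'
  14: (14,21) 2 'cb'
  15: (21,0) 1 'c'
  16: (0,8) 0 ''
  17: (8,5) 1 'd'
  18: (5,1) 2 'de'
  19: (1,24) 2 'de'
  20: (24,26) 0 ''
  21: (26,6) 1 'e'
  22: (6,2) 1 'e'
  23: (2,17) 3 'eca'
  24: (17,20) 2 'ec'
  25: (20,23) 1 'e'
  26: (23,25) 1 'e'

n(n+1)/2 = 27·28/2 = 378
Σ LCP = 0 + 1 + 1 + 2 + 1 + 3 + 0 + 2 + 1 + 1 + 0 + 2 + 2 + 1 + 2 + 1 + 0 + 1 + 2 + 2 + 0 + 1 + 1 + 3 + 2 + 1 + 1 = 34
distinct = 378 − 34 = 344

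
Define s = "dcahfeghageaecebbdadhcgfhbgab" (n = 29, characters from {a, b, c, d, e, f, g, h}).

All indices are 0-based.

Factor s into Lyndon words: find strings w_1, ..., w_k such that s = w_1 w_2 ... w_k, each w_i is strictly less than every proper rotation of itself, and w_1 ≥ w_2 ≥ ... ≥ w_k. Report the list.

["d", "c", "ahfegh", "age", "aecebbd", "adhcgfhbg", "ab"]

emit factor 1: 'd' (i=0, period=1)
emit factor 2: 'c' (i=1, period=1)
emit factor 3: 'ahfegh' (i=2, period=6)
emit factor 4: 'age' (i=8, period=3)
emit factor 5: 'aecebbd' (i=11, period=7)
emit factor 6: 'adhcgfhbg' (i=18, period=9)
emit factor 7: 'ab' (i=27, period=2)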